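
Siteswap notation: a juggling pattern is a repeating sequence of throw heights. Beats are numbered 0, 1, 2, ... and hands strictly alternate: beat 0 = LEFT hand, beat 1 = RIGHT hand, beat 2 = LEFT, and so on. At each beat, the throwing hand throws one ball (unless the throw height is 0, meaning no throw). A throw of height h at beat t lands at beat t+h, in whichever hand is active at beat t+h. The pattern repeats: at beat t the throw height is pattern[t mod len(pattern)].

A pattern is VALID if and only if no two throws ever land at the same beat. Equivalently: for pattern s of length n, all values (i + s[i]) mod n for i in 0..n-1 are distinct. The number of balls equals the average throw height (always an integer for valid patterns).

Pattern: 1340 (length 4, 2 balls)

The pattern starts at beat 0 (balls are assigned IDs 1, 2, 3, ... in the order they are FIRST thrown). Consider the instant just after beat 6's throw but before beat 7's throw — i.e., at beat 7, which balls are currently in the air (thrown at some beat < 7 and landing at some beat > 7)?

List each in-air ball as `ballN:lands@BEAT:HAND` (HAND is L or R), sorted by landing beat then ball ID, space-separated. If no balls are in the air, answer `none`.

Beat 0 (L): throw ball1 h=1 -> lands@1:R; in-air after throw: [b1@1:R]
Beat 1 (R): throw ball1 h=3 -> lands@4:L; in-air after throw: [b1@4:L]
Beat 2 (L): throw ball2 h=4 -> lands@6:L; in-air after throw: [b1@4:L b2@6:L]
Beat 4 (L): throw ball1 h=1 -> lands@5:R; in-air after throw: [b1@5:R b2@6:L]
Beat 5 (R): throw ball1 h=3 -> lands@8:L; in-air after throw: [b2@6:L b1@8:L]
Beat 6 (L): throw ball2 h=4 -> lands@10:L; in-air after throw: [b1@8:L b2@10:L]

Answer: ball1:lands@8:L ball2:lands@10:L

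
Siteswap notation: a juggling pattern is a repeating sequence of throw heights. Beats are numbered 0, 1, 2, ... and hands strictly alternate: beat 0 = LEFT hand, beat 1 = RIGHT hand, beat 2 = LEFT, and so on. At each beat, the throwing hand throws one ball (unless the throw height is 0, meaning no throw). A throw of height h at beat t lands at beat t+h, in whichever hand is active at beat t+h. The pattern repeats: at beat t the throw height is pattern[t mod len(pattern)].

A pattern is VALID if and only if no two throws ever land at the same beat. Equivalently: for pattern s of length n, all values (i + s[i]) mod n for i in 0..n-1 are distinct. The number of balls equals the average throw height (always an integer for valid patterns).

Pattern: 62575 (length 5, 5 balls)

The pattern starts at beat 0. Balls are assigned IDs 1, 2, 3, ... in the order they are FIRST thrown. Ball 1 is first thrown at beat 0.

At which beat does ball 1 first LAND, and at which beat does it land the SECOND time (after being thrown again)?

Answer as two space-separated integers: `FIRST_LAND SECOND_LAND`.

Beat 0 (L): throw ball1 h=6 -> lands@6:L; in-air after throw: [b1@6:L]
Beat 1 (R): throw ball2 h=2 -> lands@3:R; in-air after throw: [b2@3:R b1@6:L]
Beat 2 (L): throw ball3 h=5 -> lands@7:R; in-air after throw: [b2@3:R b1@6:L b3@7:R]
Beat 3 (R): throw ball2 h=7 -> lands@10:L; in-air after throw: [b1@6:L b3@7:R b2@10:L]
Beat 4 (L): throw ball4 h=5 -> lands@9:R; in-air after throw: [b1@6:L b3@7:R b4@9:R b2@10:L]
Beat 5 (R): throw ball5 h=6 -> lands@11:R; in-air after throw: [b1@6:L b3@7:R b4@9:R b2@10:L b5@11:R]
Beat 6 (L): throw ball1 h=2 -> lands@8:L; in-air after throw: [b3@7:R b1@8:L b4@9:R b2@10:L b5@11:R]
Beat 7 (R): throw ball3 h=5 -> lands@12:L; in-air after throw: [b1@8:L b4@9:R b2@10:L b5@11:R b3@12:L]
Beat 8 (L): throw ball1 h=7 -> lands@15:R; in-air after throw: [b4@9:R b2@10:L b5@11:R b3@12:L b1@15:R]
Ball 1: thrown@0 h=6 -> first land @6; rethrown@6 h=2 -> second land @8

Answer: 6 8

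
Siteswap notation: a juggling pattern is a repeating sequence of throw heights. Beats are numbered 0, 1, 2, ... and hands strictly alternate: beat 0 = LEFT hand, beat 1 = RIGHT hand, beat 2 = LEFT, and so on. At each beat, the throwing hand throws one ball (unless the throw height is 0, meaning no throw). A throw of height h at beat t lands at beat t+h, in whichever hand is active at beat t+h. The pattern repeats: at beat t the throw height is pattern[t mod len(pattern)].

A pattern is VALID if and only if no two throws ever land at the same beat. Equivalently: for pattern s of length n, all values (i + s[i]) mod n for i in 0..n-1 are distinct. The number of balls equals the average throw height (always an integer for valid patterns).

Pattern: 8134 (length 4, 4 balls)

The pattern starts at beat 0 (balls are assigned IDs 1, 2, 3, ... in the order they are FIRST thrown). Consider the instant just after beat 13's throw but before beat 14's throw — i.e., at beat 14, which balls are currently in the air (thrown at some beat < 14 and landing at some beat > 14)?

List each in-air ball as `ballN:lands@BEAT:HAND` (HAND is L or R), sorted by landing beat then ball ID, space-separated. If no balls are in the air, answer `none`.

Answer: ball3:lands@15:R ball1:lands@16:L ball4:lands@20:L

Derivation:
Beat 0 (L): throw ball1 h=8 -> lands@8:L; in-air after throw: [b1@8:L]
Beat 1 (R): throw ball2 h=1 -> lands@2:L; in-air after throw: [b2@2:L b1@8:L]
Beat 2 (L): throw ball2 h=3 -> lands@5:R; in-air after throw: [b2@5:R b1@8:L]
Beat 3 (R): throw ball3 h=4 -> lands@7:R; in-air after throw: [b2@5:R b3@7:R b1@8:L]
Beat 4 (L): throw ball4 h=8 -> lands@12:L; in-air after throw: [b2@5:R b3@7:R b1@8:L b4@12:L]
Beat 5 (R): throw ball2 h=1 -> lands@6:L; in-air after throw: [b2@6:L b3@7:R b1@8:L b4@12:L]
Beat 6 (L): throw ball2 h=3 -> lands@9:R; in-air after throw: [b3@7:R b1@8:L b2@9:R b4@12:L]
Beat 7 (R): throw ball3 h=4 -> lands@11:R; in-air after throw: [b1@8:L b2@9:R b3@11:R b4@12:L]
Beat 8 (L): throw ball1 h=8 -> lands@16:L; in-air after throw: [b2@9:R b3@11:R b4@12:L b1@16:L]
Beat 9 (R): throw ball2 h=1 -> lands@10:L; in-air after throw: [b2@10:L b3@11:R b4@12:L b1@16:L]
Beat 10 (L): throw ball2 h=3 -> lands@13:R; in-air after throw: [b3@11:R b4@12:L b2@13:R b1@16:L]
Beat 11 (R): throw ball3 h=4 -> lands@15:R; in-air after throw: [b4@12:L b2@13:R b3@15:R b1@16:L]
Beat 12 (L): throw ball4 h=8 -> lands@20:L; in-air after throw: [b2@13:R b3@15:R b1@16:L b4@20:L]
Beat 13 (R): throw ball2 h=1 -> lands@14:L; in-air after throw: [b2@14:L b3@15:R b1@16:L b4@20:L]
Beat 14 (L): throw ball2 h=3 -> lands@17:R; in-air after throw: [b3@15:R b1@16:L b2@17:R b4@20:L]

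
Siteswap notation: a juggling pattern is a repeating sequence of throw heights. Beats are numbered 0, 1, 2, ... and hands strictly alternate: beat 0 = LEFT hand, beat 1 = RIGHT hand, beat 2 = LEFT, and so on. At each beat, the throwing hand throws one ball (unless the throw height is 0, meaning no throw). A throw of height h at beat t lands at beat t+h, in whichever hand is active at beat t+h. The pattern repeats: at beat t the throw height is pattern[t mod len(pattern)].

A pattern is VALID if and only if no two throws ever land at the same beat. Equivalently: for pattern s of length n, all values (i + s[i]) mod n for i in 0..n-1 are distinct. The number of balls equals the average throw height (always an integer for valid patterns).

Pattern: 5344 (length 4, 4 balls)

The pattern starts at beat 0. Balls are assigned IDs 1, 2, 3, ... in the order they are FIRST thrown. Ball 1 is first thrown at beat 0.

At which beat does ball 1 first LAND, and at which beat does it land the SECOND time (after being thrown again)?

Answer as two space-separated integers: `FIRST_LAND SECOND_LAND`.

Beat 0 (L): throw ball1 h=5 -> lands@5:R; in-air after throw: [b1@5:R]
Beat 1 (R): throw ball2 h=3 -> lands@4:L; in-air after throw: [b2@4:L b1@5:R]
Beat 2 (L): throw ball3 h=4 -> lands@6:L; in-air after throw: [b2@4:L b1@5:R b3@6:L]
Beat 3 (R): throw ball4 h=4 -> lands@7:R; in-air after throw: [b2@4:L b1@5:R b3@6:L b4@7:R]
Beat 4 (L): throw ball2 h=5 -> lands@9:R; in-air after throw: [b1@5:R b3@6:L b4@7:R b2@9:R]
Beat 5 (R): throw ball1 h=3 -> lands@8:L; in-air after throw: [b3@6:L b4@7:R b1@8:L b2@9:R]
Beat 6 (L): throw ball3 h=4 -> lands@10:L; in-air after throw: [b4@7:R b1@8:L b2@9:R b3@10:L]
Beat 7 (R): throw ball4 h=4 -> lands@11:R; in-air after throw: [b1@8:L b2@9:R b3@10:L b4@11:R]
Beat 8 (L): throw ball1 h=5 -> lands@13:R; in-air after throw: [b2@9:R b3@10:L b4@11:R b1@13:R]
Ball 1: thrown@0 h=5 -> first land @5; rethrown@5 h=3 -> second land @8

Answer: 5 8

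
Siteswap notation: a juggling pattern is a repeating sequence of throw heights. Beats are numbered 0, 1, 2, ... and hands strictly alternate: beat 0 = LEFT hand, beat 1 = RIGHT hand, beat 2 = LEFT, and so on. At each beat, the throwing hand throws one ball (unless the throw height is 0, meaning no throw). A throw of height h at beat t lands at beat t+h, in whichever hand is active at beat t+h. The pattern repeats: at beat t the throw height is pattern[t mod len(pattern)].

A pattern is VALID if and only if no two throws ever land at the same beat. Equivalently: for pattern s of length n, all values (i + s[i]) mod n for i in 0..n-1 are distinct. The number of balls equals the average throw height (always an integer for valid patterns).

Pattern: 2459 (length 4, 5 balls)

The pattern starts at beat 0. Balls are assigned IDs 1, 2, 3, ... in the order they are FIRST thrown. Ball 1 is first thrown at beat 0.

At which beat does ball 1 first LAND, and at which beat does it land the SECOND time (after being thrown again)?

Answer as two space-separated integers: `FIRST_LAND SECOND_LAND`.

Answer: 2 7

Derivation:
Beat 0 (L): throw ball1 h=2 -> lands@2:L; in-air after throw: [b1@2:L]
Beat 1 (R): throw ball2 h=4 -> lands@5:R; in-air after throw: [b1@2:L b2@5:R]
Beat 2 (L): throw ball1 h=5 -> lands@7:R; in-air after throw: [b2@5:R b1@7:R]
Beat 3 (R): throw ball3 h=9 -> lands@12:L; in-air after throw: [b2@5:R b1@7:R b3@12:L]
Beat 4 (L): throw ball4 h=2 -> lands@6:L; in-air after throw: [b2@5:R b4@6:L b1@7:R b3@12:L]
Beat 5 (R): throw ball2 h=4 -> lands@9:R; in-air after throw: [b4@6:L b1@7:R b2@9:R b3@12:L]
Beat 6 (L): throw ball4 h=5 -> lands@11:R; in-air after throw: [b1@7:R b2@9:R b4@11:R b3@12:L]
Beat 7 (R): throw ball1 h=9 -> lands@16:L; in-air after throw: [b2@9:R b4@11:R b3@12:L b1@16:L]
Ball 1: thrown@0 h=2 -> first land @2; rethrown@2 h=5 -> second land @7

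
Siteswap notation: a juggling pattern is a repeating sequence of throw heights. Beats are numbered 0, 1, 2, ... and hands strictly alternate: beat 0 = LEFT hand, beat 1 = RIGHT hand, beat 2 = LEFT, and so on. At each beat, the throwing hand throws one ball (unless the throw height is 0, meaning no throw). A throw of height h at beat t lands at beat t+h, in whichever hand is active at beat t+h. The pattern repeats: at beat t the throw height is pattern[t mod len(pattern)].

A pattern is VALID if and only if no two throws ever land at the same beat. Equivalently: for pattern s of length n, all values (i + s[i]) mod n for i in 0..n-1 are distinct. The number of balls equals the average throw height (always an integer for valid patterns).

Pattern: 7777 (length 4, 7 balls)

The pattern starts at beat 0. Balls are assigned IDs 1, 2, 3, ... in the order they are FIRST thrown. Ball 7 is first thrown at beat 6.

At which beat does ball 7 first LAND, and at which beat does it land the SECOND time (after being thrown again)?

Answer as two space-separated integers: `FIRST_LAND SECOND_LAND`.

Beat 0 (L): throw ball1 h=7 -> lands@7:R; in-air after throw: [b1@7:R]
Beat 1 (R): throw ball2 h=7 -> lands@8:L; in-air after throw: [b1@7:R b2@8:L]
Beat 2 (L): throw ball3 h=7 -> lands@9:R; in-air after throw: [b1@7:R b2@8:L b3@9:R]
Beat 3 (R): throw ball4 h=7 -> lands@10:L; in-air after throw: [b1@7:R b2@8:L b3@9:R b4@10:L]
Beat 4 (L): throw ball5 h=7 -> lands@11:R; in-air after throw: [b1@7:R b2@8:L b3@9:R b4@10:L b5@11:R]
Beat 5 (R): throw ball6 h=7 -> lands@12:L; in-air after throw: [b1@7:R b2@8:L b3@9:R b4@10:L b5@11:R b6@12:L]
Beat 6 (L): throw ball7 h=7 -> lands@13:R; in-air after throw: [b1@7:R b2@8:L b3@9:R b4@10:L b5@11:R b6@12:L b7@13:R]
Beat 7 (R): throw ball1 h=7 -> lands@14:L; in-air after throw: [b2@8:L b3@9:R b4@10:L b5@11:R b6@12:L b7@13:R b1@14:L]
Beat 8 (L): throw ball2 h=7 -> lands@15:R; in-air after throw: [b3@9:R b4@10:L b5@11:R b6@12:L b7@13:R b1@14:L b2@15:R]
Beat 9 (R): throw ball3 h=7 -> lands@16:L; in-air after throw: [b4@10:L b5@11:R b6@12:L b7@13:R b1@14:L b2@15:R b3@16:L]
Beat 10 (L): throw ball4 h=7 -> lands@17:R; in-air after throw: [b5@11:R b6@12:L b7@13:R b1@14:L b2@15:R b3@16:L b4@17:R]
Beat 11 (R): throw ball5 h=7 -> lands@18:L; in-air after throw: [b6@12:L b7@13:R b1@14:L b2@15:R b3@16:L b4@17:R b5@18:L]
Beat 12 (L): throw ball6 h=7 -> lands@19:R; in-air after throw: [b7@13:R b1@14:L b2@15:R b3@16:L b4@17:R b5@18:L b6@19:R]
Beat 13 (R): throw ball7 h=7 -> lands@20:L; in-air after throw: [b1@14:L b2@15:R b3@16:L b4@17:R b5@18:L b6@19:R b7@20:L]
Beat 14 (L): throw ball1 h=7 -> lands@21:R; in-air after throw: [b2@15:R b3@16:L b4@17:R b5@18:L b6@19:R b7@20:L b1@21:R]
Beat 15 (R): throw ball2 h=7 -> lands@22:L; in-air after throw: [b3@16:L b4@17:R b5@18:L b6@19:R b7@20:L b1@21:R b2@22:L]
Beat 16 (L): throw ball3 h=7 -> lands@23:R; in-air after throw: [b4@17:R b5@18:L b6@19:R b7@20:L b1@21:R b2@22:L b3@23:R]
Beat 17 (R): throw ball4 h=7 -> lands@24:L; in-air after throw: [b5@18:L b6@19:R b7@20:L b1@21:R b2@22:L b3@23:R b4@24:L]
Beat 18 (L): throw ball5 h=7 -> lands@25:R; in-air after throw: [b6@19:R b7@20:L b1@21:R b2@22:L b3@23:R b4@24:L b5@25:R]
Ball 7: thrown@6 h=7 -> first land @13; rethrown@13 h=7 -> second land @20

Answer: 13 20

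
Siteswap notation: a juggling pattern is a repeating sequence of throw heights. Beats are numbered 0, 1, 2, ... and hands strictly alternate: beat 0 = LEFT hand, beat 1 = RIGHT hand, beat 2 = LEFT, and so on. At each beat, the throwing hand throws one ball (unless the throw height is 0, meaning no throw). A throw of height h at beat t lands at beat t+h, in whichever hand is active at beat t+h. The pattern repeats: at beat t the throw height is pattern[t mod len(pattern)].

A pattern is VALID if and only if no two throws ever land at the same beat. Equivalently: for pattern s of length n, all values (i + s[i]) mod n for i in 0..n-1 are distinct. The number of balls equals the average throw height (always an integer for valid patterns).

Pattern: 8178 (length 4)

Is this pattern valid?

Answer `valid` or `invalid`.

Answer: valid

Derivation:
i=0: (i + s[i]) mod n = (0 + 8) mod 4 = 0
i=1: (i + s[i]) mod n = (1 + 1) mod 4 = 2
i=2: (i + s[i]) mod n = (2 + 7) mod 4 = 1
i=3: (i + s[i]) mod n = (3 + 8) mod 4 = 3
Residues: [0, 2, 1, 3], distinct: True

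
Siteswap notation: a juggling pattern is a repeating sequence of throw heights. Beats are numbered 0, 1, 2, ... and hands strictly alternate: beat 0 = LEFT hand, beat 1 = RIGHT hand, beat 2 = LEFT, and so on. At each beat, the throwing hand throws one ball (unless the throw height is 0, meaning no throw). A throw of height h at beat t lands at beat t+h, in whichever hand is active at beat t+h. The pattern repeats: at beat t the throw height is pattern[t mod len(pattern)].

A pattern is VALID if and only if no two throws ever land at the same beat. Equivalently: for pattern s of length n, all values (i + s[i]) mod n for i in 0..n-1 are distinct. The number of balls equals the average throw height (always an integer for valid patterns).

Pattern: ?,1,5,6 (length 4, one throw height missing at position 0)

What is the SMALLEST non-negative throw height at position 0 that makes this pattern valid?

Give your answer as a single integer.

Answer: 0

Derivation:
i=0: s[i]=? (unknown)
i=1: (1 + 1) mod 4 = 2
i=2: (2 + 5) mod 4 = 3
i=3: (3 + 6) mod 4 = 1
Known residues: [1, 2, 3]; need a permutation of 0..3, so missing residue r = 0
Need (0 + s) mod 4 = 0; smallest s = (0 - 0) mod 4 = 0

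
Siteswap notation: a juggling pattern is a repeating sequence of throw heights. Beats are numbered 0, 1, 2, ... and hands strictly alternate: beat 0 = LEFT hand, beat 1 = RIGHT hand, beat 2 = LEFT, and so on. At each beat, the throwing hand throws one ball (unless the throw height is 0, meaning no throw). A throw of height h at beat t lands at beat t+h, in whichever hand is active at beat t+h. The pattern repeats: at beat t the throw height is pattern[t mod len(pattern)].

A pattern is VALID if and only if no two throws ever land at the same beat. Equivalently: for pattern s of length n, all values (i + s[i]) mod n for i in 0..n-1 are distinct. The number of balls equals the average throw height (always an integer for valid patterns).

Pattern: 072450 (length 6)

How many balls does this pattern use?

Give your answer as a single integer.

Answer: 3

Derivation:
Pattern = [0, 7, 2, 4, 5, 0], length n = 6
  position 0: throw height = 0, running sum = 0
  position 1: throw height = 7, running sum = 7
  position 2: throw height = 2, running sum = 9
  position 3: throw height = 4, running sum = 13
  position 4: throw height = 5, running sum = 18
  position 5: throw height = 0, running sum = 18
Total sum = 18; balls = sum / n = 18 / 6 = 3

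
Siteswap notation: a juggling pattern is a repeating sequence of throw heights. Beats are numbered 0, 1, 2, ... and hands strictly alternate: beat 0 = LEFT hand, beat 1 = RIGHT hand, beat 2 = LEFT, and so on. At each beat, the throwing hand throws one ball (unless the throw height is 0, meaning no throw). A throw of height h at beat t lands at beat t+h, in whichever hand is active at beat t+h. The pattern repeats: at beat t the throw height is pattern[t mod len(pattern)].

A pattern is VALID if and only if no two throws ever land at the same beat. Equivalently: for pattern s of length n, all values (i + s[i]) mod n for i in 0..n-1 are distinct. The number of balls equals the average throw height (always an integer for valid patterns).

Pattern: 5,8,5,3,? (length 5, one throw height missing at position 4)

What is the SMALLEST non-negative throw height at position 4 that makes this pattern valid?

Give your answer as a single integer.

i=0: (0 + 5) mod 5 = 0
i=1: (1 + 8) mod 5 = 4
i=2: (2 + 5) mod 5 = 2
i=3: (3 + 3) mod 5 = 1
i=4: s[i]=? (unknown)
Known residues: [0, 1, 2, 4]; need a permutation of 0..4, so missing residue r = 3
Need (4 + s) mod 5 = 3; smallest s = (3 - 4) mod 5 = 4

Answer: 4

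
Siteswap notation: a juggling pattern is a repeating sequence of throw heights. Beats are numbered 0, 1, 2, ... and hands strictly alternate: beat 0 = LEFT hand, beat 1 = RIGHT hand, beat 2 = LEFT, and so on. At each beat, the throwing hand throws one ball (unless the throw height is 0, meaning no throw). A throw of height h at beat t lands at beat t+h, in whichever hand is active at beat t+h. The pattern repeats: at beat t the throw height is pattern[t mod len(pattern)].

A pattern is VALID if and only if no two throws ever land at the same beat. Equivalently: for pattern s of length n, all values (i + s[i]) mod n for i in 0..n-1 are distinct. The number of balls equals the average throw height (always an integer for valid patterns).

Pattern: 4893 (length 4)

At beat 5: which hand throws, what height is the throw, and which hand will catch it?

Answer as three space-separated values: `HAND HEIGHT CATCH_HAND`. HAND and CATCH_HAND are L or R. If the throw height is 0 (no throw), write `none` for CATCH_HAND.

Beat 5: 5 mod 2 = 1, so hand = R
Throw height = pattern[5 mod 4] = pattern[1] = 8
Lands at beat 5+8=13, 13 mod 2 = 1, so catch hand = R

Answer: R 8 R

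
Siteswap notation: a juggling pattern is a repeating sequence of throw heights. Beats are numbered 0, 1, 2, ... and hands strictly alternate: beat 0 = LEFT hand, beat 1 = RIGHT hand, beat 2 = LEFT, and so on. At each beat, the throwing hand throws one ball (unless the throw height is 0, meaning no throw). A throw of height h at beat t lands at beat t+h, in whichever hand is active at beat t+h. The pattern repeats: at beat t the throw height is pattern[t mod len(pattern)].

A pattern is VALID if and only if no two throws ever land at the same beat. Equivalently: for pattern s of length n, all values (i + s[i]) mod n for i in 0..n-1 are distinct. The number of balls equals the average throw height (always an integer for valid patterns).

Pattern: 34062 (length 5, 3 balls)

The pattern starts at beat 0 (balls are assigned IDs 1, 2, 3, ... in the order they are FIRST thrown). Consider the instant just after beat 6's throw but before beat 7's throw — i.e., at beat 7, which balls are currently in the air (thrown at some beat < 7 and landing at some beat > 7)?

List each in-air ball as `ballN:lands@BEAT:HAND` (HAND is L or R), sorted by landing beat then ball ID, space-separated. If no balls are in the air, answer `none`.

Answer: ball2:lands@8:L ball1:lands@9:R ball3:lands@10:L

Derivation:
Beat 0 (L): throw ball1 h=3 -> lands@3:R; in-air after throw: [b1@3:R]
Beat 1 (R): throw ball2 h=4 -> lands@5:R; in-air after throw: [b1@3:R b2@5:R]
Beat 3 (R): throw ball1 h=6 -> lands@9:R; in-air after throw: [b2@5:R b1@9:R]
Beat 4 (L): throw ball3 h=2 -> lands@6:L; in-air after throw: [b2@5:R b3@6:L b1@9:R]
Beat 5 (R): throw ball2 h=3 -> lands@8:L; in-air after throw: [b3@6:L b2@8:L b1@9:R]
Beat 6 (L): throw ball3 h=4 -> lands@10:L; in-air after throw: [b2@8:L b1@9:R b3@10:L]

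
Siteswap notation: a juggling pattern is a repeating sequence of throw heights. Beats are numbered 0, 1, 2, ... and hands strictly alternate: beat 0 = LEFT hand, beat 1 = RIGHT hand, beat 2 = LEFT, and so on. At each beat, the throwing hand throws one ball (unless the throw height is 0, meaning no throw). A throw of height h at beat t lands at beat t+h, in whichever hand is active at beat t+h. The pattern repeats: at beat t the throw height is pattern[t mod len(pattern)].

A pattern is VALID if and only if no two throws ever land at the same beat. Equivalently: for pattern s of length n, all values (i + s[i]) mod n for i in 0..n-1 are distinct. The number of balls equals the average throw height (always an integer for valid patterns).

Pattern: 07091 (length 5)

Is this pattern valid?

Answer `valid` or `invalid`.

i=0: (i + s[i]) mod n = (0 + 0) mod 5 = 0
i=1: (i + s[i]) mod n = (1 + 7) mod 5 = 3
i=2: (i + s[i]) mod n = (2 + 0) mod 5 = 2
i=3: (i + s[i]) mod n = (3 + 9) mod 5 = 2
i=4: (i + s[i]) mod n = (4 + 1) mod 5 = 0
Residues: [0, 3, 2, 2, 0], distinct: False

Answer: invalid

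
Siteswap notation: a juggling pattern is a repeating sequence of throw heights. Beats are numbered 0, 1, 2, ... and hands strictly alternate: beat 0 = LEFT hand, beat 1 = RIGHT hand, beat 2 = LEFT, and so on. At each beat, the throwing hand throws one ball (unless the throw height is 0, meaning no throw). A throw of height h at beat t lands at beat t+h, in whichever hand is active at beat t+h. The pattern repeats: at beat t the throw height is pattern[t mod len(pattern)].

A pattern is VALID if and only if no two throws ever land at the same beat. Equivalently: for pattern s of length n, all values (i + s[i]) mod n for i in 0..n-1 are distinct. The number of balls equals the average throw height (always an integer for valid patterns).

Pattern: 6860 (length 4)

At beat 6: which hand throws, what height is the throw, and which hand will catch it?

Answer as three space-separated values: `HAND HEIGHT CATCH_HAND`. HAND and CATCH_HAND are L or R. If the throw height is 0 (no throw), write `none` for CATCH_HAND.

Beat 6: 6 mod 2 = 0, so hand = L
Throw height = pattern[6 mod 4] = pattern[2] = 6
Lands at beat 6+6=12, 12 mod 2 = 0, so catch hand = L

Answer: L 6 L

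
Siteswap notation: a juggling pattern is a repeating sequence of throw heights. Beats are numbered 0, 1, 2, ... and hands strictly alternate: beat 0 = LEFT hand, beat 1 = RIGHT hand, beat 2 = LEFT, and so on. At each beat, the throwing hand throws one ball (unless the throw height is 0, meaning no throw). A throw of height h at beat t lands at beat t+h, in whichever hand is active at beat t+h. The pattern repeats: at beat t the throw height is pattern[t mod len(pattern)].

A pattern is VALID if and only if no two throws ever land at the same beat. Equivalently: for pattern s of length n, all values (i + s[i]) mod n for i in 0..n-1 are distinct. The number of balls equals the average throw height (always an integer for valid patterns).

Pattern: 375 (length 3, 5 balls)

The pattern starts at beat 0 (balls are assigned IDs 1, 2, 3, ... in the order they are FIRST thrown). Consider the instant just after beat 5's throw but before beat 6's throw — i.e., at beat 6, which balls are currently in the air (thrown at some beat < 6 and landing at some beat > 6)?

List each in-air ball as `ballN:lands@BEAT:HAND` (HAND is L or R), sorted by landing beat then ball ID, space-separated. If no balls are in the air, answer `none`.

Answer: ball3:lands@7:R ball2:lands@8:L ball5:lands@10:L ball4:lands@11:R

Derivation:
Beat 0 (L): throw ball1 h=3 -> lands@3:R; in-air after throw: [b1@3:R]
Beat 1 (R): throw ball2 h=7 -> lands@8:L; in-air after throw: [b1@3:R b2@8:L]
Beat 2 (L): throw ball3 h=5 -> lands@7:R; in-air after throw: [b1@3:R b3@7:R b2@8:L]
Beat 3 (R): throw ball1 h=3 -> lands@6:L; in-air after throw: [b1@6:L b3@7:R b2@8:L]
Beat 4 (L): throw ball4 h=7 -> lands@11:R; in-air after throw: [b1@6:L b3@7:R b2@8:L b4@11:R]
Beat 5 (R): throw ball5 h=5 -> lands@10:L; in-air after throw: [b1@6:L b3@7:R b2@8:L b5@10:L b4@11:R]
Beat 6 (L): throw ball1 h=3 -> lands@9:R; in-air after throw: [b3@7:R b2@8:L b1@9:R b5@10:L b4@11:R]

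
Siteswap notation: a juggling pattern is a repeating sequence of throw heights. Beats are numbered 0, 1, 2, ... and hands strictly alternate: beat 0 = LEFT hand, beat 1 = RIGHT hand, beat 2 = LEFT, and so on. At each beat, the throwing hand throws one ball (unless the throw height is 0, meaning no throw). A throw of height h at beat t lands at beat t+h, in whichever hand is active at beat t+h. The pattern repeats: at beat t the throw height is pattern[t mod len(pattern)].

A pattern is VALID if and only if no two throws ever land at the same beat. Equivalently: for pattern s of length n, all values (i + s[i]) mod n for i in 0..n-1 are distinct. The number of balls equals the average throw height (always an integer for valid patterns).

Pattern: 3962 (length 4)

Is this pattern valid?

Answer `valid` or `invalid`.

i=0: (i + s[i]) mod n = (0 + 3) mod 4 = 3
i=1: (i + s[i]) mod n = (1 + 9) mod 4 = 2
i=2: (i + s[i]) mod n = (2 + 6) mod 4 = 0
i=3: (i + s[i]) mod n = (3 + 2) mod 4 = 1
Residues: [3, 2, 0, 1], distinct: True

Answer: valid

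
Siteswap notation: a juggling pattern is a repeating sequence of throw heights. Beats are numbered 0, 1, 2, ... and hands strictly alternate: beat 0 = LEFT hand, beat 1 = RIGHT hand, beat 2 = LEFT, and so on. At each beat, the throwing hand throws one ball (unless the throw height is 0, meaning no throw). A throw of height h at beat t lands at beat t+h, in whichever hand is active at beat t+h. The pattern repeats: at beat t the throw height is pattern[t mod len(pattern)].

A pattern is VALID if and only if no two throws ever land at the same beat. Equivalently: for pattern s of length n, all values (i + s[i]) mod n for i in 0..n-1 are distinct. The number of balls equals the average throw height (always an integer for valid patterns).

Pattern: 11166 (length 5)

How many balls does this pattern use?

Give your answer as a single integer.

Pattern = [1, 1, 1, 6, 6], length n = 5
  position 0: throw height = 1, running sum = 1
  position 1: throw height = 1, running sum = 2
  position 2: throw height = 1, running sum = 3
  position 3: throw height = 6, running sum = 9
  position 4: throw height = 6, running sum = 15
Total sum = 15; balls = sum / n = 15 / 5 = 3

Answer: 3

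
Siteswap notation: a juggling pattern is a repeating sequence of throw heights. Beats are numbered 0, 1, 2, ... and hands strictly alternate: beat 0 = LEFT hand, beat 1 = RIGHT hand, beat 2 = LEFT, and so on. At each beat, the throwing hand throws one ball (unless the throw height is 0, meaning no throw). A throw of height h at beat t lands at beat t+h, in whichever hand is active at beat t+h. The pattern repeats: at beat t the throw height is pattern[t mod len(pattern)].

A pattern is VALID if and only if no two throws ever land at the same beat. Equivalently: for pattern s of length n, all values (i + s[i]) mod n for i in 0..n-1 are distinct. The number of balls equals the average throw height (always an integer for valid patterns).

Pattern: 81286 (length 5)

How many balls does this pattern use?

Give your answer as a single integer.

Answer: 5

Derivation:
Pattern = [8, 1, 2, 8, 6], length n = 5
  position 0: throw height = 8, running sum = 8
  position 1: throw height = 1, running sum = 9
  position 2: throw height = 2, running sum = 11
  position 3: throw height = 8, running sum = 19
  position 4: throw height = 6, running sum = 25
Total sum = 25; balls = sum / n = 25 / 5 = 5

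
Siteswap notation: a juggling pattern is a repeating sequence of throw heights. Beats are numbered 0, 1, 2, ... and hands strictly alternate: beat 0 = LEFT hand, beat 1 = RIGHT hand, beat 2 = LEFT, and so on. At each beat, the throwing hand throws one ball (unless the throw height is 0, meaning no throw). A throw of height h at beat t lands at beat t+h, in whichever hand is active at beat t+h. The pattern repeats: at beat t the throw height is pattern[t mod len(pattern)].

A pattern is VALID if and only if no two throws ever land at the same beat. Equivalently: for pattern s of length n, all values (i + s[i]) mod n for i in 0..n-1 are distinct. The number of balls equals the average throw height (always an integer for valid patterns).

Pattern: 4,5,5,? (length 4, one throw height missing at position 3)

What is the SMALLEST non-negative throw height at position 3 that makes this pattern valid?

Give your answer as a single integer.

Answer: 2

Derivation:
i=0: (0 + 4) mod 4 = 0
i=1: (1 + 5) mod 4 = 2
i=2: (2 + 5) mod 4 = 3
i=3: s[i]=? (unknown)
Known residues: [0, 2, 3]; need a permutation of 0..3, so missing residue r = 1
Need (3 + s) mod 4 = 1; smallest s = (1 - 3) mod 4 = 2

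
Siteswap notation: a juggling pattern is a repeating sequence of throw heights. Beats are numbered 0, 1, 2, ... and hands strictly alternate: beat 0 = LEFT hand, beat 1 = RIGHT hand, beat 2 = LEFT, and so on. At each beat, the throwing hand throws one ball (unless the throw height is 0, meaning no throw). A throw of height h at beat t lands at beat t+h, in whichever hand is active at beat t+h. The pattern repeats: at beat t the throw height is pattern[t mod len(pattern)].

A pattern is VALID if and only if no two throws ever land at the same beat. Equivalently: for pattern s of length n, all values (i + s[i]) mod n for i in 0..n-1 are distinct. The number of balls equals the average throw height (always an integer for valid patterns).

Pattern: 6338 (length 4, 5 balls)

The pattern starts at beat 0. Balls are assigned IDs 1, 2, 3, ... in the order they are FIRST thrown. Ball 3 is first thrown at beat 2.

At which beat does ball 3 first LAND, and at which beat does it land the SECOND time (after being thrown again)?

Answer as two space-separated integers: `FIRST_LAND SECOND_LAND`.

Beat 0 (L): throw ball1 h=6 -> lands@6:L; in-air after throw: [b1@6:L]
Beat 1 (R): throw ball2 h=3 -> lands@4:L; in-air after throw: [b2@4:L b1@6:L]
Beat 2 (L): throw ball3 h=3 -> lands@5:R; in-air after throw: [b2@4:L b3@5:R b1@6:L]
Beat 3 (R): throw ball4 h=8 -> lands@11:R; in-air after throw: [b2@4:L b3@5:R b1@6:L b4@11:R]
Beat 4 (L): throw ball2 h=6 -> lands@10:L; in-air after throw: [b3@5:R b1@6:L b2@10:L b4@11:R]
Beat 5 (R): throw ball3 h=3 -> lands@8:L; in-air after throw: [b1@6:L b3@8:L b2@10:L b4@11:R]
Beat 6 (L): throw ball1 h=3 -> lands@9:R; in-air after throw: [b3@8:L b1@9:R b2@10:L b4@11:R]
Beat 7 (R): throw ball5 h=8 -> lands@15:R; in-air after throw: [b3@8:L b1@9:R b2@10:L b4@11:R b5@15:R]
Beat 8 (L): throw ball3 h=6 -> lands@14:L; in-air after throw: [b1@9:R b2@10:L b4@11:R b3@14:L b5@15:R]
Ball 3: thrown@2 h=3 -> first land @5; rethrown@5 h=3 -> second land @8

Answer: 5 8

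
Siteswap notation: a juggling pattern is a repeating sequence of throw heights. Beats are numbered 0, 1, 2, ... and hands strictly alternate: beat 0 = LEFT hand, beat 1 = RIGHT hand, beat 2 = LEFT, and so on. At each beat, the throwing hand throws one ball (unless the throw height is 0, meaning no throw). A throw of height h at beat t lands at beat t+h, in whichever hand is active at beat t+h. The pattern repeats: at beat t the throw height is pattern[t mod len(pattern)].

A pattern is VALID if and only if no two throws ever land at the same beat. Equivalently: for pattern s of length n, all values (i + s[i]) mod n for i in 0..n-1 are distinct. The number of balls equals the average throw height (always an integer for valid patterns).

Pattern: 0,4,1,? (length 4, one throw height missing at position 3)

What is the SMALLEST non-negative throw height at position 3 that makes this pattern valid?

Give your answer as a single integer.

Answer: 3

Derivation:
i=0: (0 + 0) mod 4 = 0
i=1: (1 + 4) mod 4 = 1
i=2: (2 + 1) mod 4 = 3
i=3: s[i]=? (unknown)
Known residues: [0, 1, 3]; need a permutation of 0..3, so missing residue r = 2
Need (3 + s) mod 4 = 2; smallest s = (2 - 3) mod 4 = 3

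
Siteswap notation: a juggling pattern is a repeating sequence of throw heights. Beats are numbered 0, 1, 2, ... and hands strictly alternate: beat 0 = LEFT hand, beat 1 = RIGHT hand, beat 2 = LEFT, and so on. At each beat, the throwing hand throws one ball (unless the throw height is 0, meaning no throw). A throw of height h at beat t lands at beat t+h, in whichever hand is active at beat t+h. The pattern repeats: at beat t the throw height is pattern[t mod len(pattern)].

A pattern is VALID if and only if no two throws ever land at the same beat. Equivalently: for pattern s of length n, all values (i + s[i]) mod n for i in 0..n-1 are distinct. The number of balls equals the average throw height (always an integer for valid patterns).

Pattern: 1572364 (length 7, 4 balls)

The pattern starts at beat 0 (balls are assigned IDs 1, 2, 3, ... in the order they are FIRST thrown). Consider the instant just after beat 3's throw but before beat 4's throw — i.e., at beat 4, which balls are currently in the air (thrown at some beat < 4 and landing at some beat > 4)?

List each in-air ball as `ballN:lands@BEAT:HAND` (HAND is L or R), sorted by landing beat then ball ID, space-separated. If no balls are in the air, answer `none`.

Answer: ball3:lands@5:R ball1:lands@6:L ball2:lands@9:R

Derivation:
Beat 0 (L): throw ball1 h=1 -> lands@1:R; in-air after throw: [b1@1:R]
Beat 1 (R): throw ball1 h=5 -> lands@6:L; in-air after throw: [b1@6:L]
Beat 2 (L): throw ball2 h=7 -> lands@9:R; in-air after throw: [b1@6:L b2@9:R]
Beat 3 (R): throw ball3 h=2 -> lands@5:R; in-air after throw: [b3@5:R b1@6:L b2@9:R]
Beat 4 (L): throw ball4 h=3 -> lands@7:R; in-air after throw: [b3@5:R b1@6:L b4@7:R b2@9:R]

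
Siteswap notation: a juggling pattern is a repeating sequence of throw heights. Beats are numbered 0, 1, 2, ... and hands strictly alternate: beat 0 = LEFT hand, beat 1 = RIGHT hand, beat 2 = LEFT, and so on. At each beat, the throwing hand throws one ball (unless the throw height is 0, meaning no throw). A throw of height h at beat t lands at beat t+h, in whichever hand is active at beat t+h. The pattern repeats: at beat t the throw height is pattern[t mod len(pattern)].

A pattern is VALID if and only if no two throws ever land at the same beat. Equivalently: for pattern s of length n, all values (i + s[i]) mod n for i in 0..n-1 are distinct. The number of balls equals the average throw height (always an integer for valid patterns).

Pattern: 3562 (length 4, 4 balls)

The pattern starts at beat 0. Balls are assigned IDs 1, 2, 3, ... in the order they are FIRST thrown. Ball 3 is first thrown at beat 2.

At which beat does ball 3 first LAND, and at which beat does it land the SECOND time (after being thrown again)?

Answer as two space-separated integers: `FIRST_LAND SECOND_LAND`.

Answer: 8 11

Derivation:
Beat 0 (L): throw ball1 h=3 -> lands@3:R; in-air after throw: [b1@3:R]
Beat 1 (R): throw ball2 h=5 -> lands@6:L; in-air after throw: [b1@3:R b2@6:L]
Beat 2 (L): throw ball3 h=6 -> lands@8:L; in-air after throw: [b1@3:R b2@6:L b3@8:L]
Beat 3 (R): throw ball1 h=2 -> lands@5:R; in-air after throw: [b1@5:R b2@6:L b3@8:L]
Beat 4 (L): throw ball4 h=3 -> lands@7:R; in-air after throw: [b1@5:R b2@6:L b4@7:R b3@8:L]
Beat 5 (R): throw ball1 h=5 -> lands@10:L; in-air after throw: [b2@6:L b4@7:R b3@8:L b1@10:L]
Beat 6 (L): throw ball2 h=6 -> lands@12:L; in-air after throw: [b4@7:R b3@8:L b1@10:L b2@12:L]
Beat 7 (R): throw ball4 h=2 -> lands@9:R; in-air after throw: [b3@8:L b4@9:R b1@10:L b2@12:L]
Beat 8 (L): throw ball3 h=3 -> lands@11:R; in-air after throw: [b4@9:R b1@10:L b3@11:R b2@12:L]
Beat 9 (R): throw ball4 h=5 -> lands@14:L; in-air after throw: [b1@10:L b3@11:R b2@12:L b4@14:L]
Beat 10 (L): throw ball1 h=6 -> lands@16:L; in-air after throw: [b3@11:R b2@12:L b4@14:L b1@16:L]
Beat 11 (R): throw ball3 h=2 -> lands@13:R; in-air after throw: [b2@12:L b3@13:R b4@14:L b1@16:L]
Ball 3: thrown@2 h=6 -> first land @8; rethrown@8 h=3 -> second land @11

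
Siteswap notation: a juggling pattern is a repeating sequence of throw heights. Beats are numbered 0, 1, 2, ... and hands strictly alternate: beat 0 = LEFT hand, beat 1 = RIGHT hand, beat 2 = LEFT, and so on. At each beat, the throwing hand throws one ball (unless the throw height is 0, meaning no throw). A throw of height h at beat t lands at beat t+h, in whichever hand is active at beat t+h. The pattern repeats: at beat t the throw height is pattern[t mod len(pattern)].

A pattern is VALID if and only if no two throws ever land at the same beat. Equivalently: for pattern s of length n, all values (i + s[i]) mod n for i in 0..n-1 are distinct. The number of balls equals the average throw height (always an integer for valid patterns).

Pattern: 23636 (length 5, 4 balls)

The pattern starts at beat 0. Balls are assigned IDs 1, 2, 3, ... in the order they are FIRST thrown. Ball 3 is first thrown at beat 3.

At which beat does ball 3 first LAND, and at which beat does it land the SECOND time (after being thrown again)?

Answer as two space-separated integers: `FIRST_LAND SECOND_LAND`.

Beat 0 (L): throw ball1 h=2 -> lands@2:L; in-air after throw: [b1@2:L]
Beat 1 (R): throw ball2 h=3 -> lands@4:L; in-air after throw: [b1@2:L b2@4:L]
Beat 2 (L): throw ball1 h=6 -> lands@8:L; in-air after throw: [b2@4:L b1@8:L]
Beat 3 (R): throw ball3 h=3 -> lands@6:L; in-air after throw: [b2@4:L b3@6:L b1@8:L]
Beat 4 (L): throw ball2 h=6 -> lands@10:L; in-air after throw: [b3@6:L b1@8:L b2@10:L]
Beat 5 (R): throw ball4 h=2 -> lands@7:R; in-air after throw: [b3@6:L b4@7:R b1@8:L b2@10:L]
Beat 6 (L): throw ball3 h=3 -> lands@9:R; in-air after throw: [b4@7:R b1@8:L b3@9:R b2@10:L]
Beat 7 (R): throw ball4 h=6 -> lands@13:R; in-air after throw: [b1@8:L b3@9:R b2@10:L b4@13:R]
Beat 8 (L): throw ball1 h=3 -> lands@11:R; in-air after throw: [b3@9:R b2@10:L b1@11:R b4@13:R]
Beat 9 (R): throw ball3 h=6 -> lands@15:R; in-air after throw: [b2@10:L b1@11:R b4@13:R b3@15:R]
Ball 3: thrown@3 h=3 -> first land @6; rethrown@6 h=3 -> second land @9

Answer: 6 9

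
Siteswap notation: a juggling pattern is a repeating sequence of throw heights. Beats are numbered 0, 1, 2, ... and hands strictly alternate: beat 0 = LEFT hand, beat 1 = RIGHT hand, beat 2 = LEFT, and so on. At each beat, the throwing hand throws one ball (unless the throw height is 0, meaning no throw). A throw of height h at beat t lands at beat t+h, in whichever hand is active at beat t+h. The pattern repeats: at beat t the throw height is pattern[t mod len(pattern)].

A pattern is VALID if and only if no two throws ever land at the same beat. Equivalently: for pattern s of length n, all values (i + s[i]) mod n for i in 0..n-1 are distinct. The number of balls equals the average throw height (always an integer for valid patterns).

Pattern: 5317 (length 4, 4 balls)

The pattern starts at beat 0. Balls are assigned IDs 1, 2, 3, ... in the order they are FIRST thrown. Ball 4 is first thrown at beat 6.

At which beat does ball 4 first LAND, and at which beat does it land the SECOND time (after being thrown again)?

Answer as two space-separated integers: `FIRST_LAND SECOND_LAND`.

Beat 0 (L): throw ball1 h=5 -> lands@5:R; in-air after throw: [b1@5:R]
Beat 1 (R): throw ball2 h=3 -> lands@4:L; in-air after throw: [b2@4:L b1@5:R]
Beat 2 (L): throw ball3 h=1 -> lands@3:R; in-air after throw: [b3@3:R b2@4:L b1@5:R]
Beat 3 (R): throw ball3 h=7 -> lands@10:L; in-air after throw: [b2@4:L b1@5:R b3@10:L]
Beat 4 (L): throw ball2 h=5 -> lands@9:R; in-air after throw: [b1@5:R b2@9:R b3@10:L]
Beat 5 (R): throw ball1 h=3 -> lands@8:L; in-air after throw: [b1@8:L b2@9:R b3@10:L]
Beat 6 (L): throw ball4 h=1 -> lands@7:R; in-air after throw: [b4@7:R b1@8:L b2@9:R b3@10:L]
Beat 7 (R): throw ball4 h=7 -> lands@14:L; in-air after throw: [b1@8:L b2@9:R b3@10:L b4@14:L]
Beat 8 (L): throw ball1 h=5 -> lands@13:R; in-air after throw: [b2@9:R b3@10:L b1@13:R b4@14:L]
Beat 9 (R): throw ball2 h=3 -> lands@12:L; in-air after throw: [b3@10:L b2@12:L b1@13:R b4@14:L]
Beat 10 (L): throw ball3 h=1 -> lands@11:R; in-air after throw: [b3@11:R b2@12:L b1@13:R b4@14:L]
Beat 11 (R): throw ball3 h=7 -> lands@18:L; in-air after throw: [b2@12:L b1@13:R b4@14:L b3@18:L]
Beat 12 (L): throw ball2 h=5 -> lands@17:R; in-air after throw: [b1@13:R b4@14:L b2@17:R b3@18:L]
Beat 13 (R): throw ball1 h=3 -> lands@16:L; in-air after throw: [b4@14:L b1@16:L b2@17:R b3@18:L]
Beat 14 (L): throw ball4 h=1 -> lands@15:R; in-air after throw: [b4@15:R b1@16:L b2@17:R b3@18:L]
Ball 4: thrown@6 h=1 -> first land @7; rethrown@7 h=7 -> second land @14

Answer: 7 14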